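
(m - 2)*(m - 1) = m^2 - 3*m + 2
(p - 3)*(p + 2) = p^2 - p - 6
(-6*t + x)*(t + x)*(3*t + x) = -18*t^3 - 21*t^2*x - 2*t*x^2 + x^3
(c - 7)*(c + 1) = c^2 - 6*c - 7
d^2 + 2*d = d*(d + 2)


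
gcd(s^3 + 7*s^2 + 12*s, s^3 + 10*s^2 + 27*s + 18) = s + 3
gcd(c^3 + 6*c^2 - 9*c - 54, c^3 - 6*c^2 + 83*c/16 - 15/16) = 1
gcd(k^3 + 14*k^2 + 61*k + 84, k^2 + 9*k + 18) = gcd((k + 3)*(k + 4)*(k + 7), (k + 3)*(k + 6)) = k + 3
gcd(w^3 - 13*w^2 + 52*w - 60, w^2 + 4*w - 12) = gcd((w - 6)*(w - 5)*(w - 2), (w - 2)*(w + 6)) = w - 2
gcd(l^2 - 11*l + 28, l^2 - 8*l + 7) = l - 7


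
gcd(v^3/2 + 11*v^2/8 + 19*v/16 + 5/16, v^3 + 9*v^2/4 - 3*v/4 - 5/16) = 1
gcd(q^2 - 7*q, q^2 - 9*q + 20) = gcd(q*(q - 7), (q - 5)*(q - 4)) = 1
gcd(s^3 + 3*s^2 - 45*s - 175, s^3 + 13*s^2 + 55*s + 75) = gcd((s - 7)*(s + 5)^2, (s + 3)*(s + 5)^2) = s^2 + 10*s + 25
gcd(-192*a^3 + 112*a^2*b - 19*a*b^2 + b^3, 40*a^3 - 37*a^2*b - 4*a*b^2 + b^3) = 8*a - b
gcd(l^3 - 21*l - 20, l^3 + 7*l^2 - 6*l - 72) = l + 4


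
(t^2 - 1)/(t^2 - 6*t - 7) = (t - 1)/(t - 7)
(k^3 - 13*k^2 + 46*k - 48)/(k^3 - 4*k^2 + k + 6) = (k - 8)/(k + 1)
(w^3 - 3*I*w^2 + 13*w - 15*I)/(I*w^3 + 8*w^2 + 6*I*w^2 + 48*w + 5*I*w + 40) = (-I*w^3 - 3*w^2 - 13*I*w - 15)/(w^3 + w^2*(6 - 8*I) + w*(5 - 48*I) - 40*I)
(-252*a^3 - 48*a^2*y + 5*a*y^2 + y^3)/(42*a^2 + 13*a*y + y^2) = (-42*a^2 - a*y + y^2)/(7*a + y)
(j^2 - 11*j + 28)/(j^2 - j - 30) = (-j^2 + 11*j - 28)/(-j^2 + j + 30)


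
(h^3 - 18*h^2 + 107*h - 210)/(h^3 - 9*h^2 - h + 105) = (h - 6)/(h + 3)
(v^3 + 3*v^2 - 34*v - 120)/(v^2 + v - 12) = (v^2 - v - 30)/(v - 3)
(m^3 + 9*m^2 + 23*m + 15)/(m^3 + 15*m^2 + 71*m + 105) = (m + 1)/(m + 7)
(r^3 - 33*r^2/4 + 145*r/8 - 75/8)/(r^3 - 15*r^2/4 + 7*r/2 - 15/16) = 2*(r - 5)/(2*r - 1)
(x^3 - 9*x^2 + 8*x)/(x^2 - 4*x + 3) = x*(x - 8)/(x - 3)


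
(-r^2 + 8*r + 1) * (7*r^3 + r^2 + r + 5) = -7*r^5 + 55*r^4 + 14*r^3 + 4*r^2 + 41*r + 5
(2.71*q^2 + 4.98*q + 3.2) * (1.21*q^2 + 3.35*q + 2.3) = 3.2791*q^4 + 15.1043*q^3 + 26.788*q^2 + 22.174*q + 7.36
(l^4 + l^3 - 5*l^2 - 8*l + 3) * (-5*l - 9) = -5*l^5 - 14*l^4 + 16*l^3 + 85*l^2 + 57*l - 27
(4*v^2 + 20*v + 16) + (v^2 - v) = 5*v^2 + 19*v + 16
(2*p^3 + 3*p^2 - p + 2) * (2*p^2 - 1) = 4*p^5 + 6*p^4 - 4*p^3 + p^2 + p - 2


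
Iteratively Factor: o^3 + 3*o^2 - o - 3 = (o + 3)*(o^2 - 1) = (o + 1)*(o + 3)*(o - 1)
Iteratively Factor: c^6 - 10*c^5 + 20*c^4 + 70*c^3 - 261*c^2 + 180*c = (c - 4)*(c^5 - 6*c^4 - 4*c^3 + 54*c^2 - 45*c) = (c - 4)*(c + 3)*(c^4 - 9*c^3 + 23*c^2 - 15*c) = (c - 4)*(c - 3)*(c + 3)*(c^3 - 6*c^2 + 5*c) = c*(c - 4)*(c - 3)*(c + 3)*(c^2 - 6*c + 5) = c*(c - 4)*(c - 3)*(c - 1)*(c + 3)*(c - 5)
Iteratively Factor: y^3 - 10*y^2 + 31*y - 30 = (y - 2)*(y^2 - 8*y + 15) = (y - 5)*(y - 2)*(y - 3)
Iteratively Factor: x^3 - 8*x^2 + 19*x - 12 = (x - 1)*(x^2 - 7*x + 12) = (x - 4)*(x - 1)*(x - 3)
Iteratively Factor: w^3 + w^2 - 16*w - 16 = (w + 1)*(w^2 - 16) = (w - 4)*(w + 1)*(w + 4)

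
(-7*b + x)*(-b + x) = 7*b^2 - 8*b*x + x^2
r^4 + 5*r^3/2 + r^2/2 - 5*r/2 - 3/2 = (r - 1)*(r + 1)^2*(r + 3/2)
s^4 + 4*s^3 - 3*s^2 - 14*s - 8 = (s - 2)*(s + 1)^2*(s + 4)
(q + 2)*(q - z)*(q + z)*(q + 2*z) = q^4 + 2*q^3*z + 2*q^3 - q^2*z^2 + 4*q^2*z - 2*q*z^3 - 2*q*z^2 - 4*z^3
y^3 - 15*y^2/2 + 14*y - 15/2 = (y - 5)*(y - 3/2)*(y - 1)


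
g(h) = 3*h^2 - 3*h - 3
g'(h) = 6*h - 3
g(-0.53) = -0.57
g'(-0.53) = -6.18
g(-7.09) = 169.07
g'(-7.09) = -45.54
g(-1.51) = 8.37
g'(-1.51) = -12.06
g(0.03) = -3.09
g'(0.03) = -2.82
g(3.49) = 23.07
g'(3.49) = 17.94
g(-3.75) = 50.44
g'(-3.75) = -25.50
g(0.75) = -3.56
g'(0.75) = 1.50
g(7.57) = 146.20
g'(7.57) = 42.42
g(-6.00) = 123.00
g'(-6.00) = -39.00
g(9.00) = 213.00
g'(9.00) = 51.00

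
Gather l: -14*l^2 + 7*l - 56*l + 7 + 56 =-14*l^2 - 49*l + 63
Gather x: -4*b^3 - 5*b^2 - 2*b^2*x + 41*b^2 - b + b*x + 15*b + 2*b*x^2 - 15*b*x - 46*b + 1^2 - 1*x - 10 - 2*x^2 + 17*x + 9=-4*b^3 + 36*b^2 - 32*b + x^2*(2*b - 2) + x*(-2*b^2 - 14*b + 16)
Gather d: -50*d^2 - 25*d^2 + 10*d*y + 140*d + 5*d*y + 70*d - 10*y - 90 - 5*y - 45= -75*d^2 + d*(15*y + 210) - 15*y - 135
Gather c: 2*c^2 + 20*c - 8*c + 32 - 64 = 2*c^2 + 12*c - 32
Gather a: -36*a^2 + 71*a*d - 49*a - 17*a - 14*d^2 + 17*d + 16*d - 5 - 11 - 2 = -36*a^2 + a*(71*d - 66) - 14*d^2 + 33*d - 18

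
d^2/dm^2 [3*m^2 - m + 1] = 6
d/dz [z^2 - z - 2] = 2*z - 1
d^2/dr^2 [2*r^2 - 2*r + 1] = 4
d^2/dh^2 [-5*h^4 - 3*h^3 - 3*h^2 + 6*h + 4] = -60*h^2 - 18*h - 6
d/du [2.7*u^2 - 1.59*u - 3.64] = 5.4*u - 1.59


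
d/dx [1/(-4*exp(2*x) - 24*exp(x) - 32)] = (exp(x) + 3)*exp(x)/(2*(exp(2*x) + 6*exp(x) + 8)^2)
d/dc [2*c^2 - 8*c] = 4*c - 8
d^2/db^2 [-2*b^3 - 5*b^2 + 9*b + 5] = -12*b - 10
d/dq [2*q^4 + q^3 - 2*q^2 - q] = 8*q^3 + 3*q^2 - 4*q - 1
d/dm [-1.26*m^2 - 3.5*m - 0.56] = -2.52*m - 3.5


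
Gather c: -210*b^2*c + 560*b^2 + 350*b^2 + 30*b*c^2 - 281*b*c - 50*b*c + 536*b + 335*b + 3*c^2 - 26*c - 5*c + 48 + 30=910*b^2 + 871*b + c^2*(30*b + 3) + c*(-210*b^2 - 331*b - 31) + 78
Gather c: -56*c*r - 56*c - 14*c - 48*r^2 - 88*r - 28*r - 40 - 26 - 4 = c*(-56*r - 70) - 48*r^2 - 116*r - 70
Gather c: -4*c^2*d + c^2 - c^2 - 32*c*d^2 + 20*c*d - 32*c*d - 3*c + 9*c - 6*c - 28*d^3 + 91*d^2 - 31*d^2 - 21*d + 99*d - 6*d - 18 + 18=-4*c^2*d + c*(-32*d^2 - 12*d) - 28*d^3 + 60*d^2 + 72*d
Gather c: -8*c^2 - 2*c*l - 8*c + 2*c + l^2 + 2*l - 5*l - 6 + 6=-8*c^2 + c*(-2*l - 6) + l^2 - 3*l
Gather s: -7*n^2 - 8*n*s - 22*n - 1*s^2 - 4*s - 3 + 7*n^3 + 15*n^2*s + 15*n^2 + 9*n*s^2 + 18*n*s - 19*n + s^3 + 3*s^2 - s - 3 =7*n^3 + 8*n^2 - 41*n + s^3 + s^2*(9*n + 2) + s*(15*n^2 + 10*n - 5) - 6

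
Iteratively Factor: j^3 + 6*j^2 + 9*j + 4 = (j + 1)*(j^2 + 5*j + 4) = (j + 1)*(j + 4)*(j + 1)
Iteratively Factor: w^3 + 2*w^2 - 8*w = (w)*(w^2 + 2*w - 8) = w*(w + 4)*(w - 2)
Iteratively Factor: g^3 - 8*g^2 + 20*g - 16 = (g - 2)*(g^2 - 6*g + 8) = (g - 2)^2*(g - 4)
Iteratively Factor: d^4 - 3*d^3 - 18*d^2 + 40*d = (d + 4)*(d^3 - 7*d^2 + 10*d) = (d - 5)*(d + 4)*(d^2 - 2*d) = (d - 5)*(d - 2)*(d + 4)*(d)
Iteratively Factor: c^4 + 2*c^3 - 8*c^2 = (c)*(c^3 + 2*c^2 - 8*c) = c*(c - 2)*(c^2 + 4*c) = c*(c - 2)*(c + 4)*(c)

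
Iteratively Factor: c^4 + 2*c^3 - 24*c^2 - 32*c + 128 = (c + 4)*(c^3 - 2*c^2 - 16*c + 32) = (c - 2)*(c + 4)*(c^2 - 16) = (c - 2)*(c + 4)^2*(c - 4)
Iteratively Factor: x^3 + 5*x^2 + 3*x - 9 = (x + 3)*(x^2 + 2*x - 3) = (x - 1)*(x + 3)*(x + 3)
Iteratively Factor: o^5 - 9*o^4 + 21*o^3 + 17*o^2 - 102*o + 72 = (o - 4)*(o^4 - 5*o^3 + o^2 + 21*o - 18) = (o - 4)*(o + 2)*(o^3 - 7*o^2 + 15*o - 9) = (o - 4)*(o - 3)*(o + 2)*(o^2 - 4*o + 3) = (o - 4)*(o - 3)*(o - 1)*(o + 2)*(o - 3)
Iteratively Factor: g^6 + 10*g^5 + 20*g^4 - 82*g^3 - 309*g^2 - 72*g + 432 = (g + 3)*(g^5 + 7*g^4 - g^3 - 79*g^2 - 72*g + 144) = (g + 3)*(g + 4)*(g^4 + 3*g^3 - 13*g^2 - 27*g + 36) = (g - 1)*(g + 3)*(g + 4)*(g^3 + 4*g^2 - 9*g - 36) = (g - 1)*(g + 3)^2*(g + 4)*(g^2 + g - 12) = (g - 3)*(g - 1)*(g + 3)^2*(g + 4)*(g + 4)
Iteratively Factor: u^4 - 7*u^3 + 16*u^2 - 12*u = (u)*(u^3 - 7*u^2 + 16*u - 12) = u*(u - 2)*(u^2 - 5*u + 6) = u*(u - 3)*(u - 2)*(u - 2)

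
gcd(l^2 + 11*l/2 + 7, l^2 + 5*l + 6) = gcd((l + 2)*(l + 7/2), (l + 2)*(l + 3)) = l + 2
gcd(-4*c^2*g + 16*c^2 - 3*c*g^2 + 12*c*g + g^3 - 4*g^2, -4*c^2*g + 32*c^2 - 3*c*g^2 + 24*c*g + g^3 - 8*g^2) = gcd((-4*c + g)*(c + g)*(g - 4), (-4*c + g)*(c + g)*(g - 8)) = 4*c^2 + 3*c*g - g^2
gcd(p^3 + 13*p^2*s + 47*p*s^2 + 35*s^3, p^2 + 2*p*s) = 1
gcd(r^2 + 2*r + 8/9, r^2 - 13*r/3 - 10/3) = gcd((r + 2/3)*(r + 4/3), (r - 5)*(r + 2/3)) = r + 2/3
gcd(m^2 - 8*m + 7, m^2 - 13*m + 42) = m - 7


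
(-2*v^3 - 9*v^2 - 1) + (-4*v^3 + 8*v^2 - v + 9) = -6*v^3 - v^2 - v + 8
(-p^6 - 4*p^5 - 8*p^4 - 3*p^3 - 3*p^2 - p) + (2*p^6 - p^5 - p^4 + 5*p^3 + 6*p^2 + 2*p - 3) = p^6 - 5*p^5 - 9*p^4 + 2*p^3 + 3*p^2 + p - 3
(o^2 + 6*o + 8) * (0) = 0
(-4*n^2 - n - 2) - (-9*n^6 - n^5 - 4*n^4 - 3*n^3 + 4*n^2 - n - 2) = 9*n^6 + n^5 + 4*n^4 + 3*n^3 - 8*n^2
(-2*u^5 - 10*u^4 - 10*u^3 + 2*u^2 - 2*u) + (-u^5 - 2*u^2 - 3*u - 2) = -3*u^5 - 10*u^4 - 10*u^3 - 5*u - 2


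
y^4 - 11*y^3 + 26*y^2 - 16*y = y*(y - 8)*(y - 2)*(y - 1)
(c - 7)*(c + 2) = c^2 - 5*c - 14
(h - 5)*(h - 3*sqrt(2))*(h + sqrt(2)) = h^3 - 5*h^2 - 2*sqrt(2)*h^2 - 6*h + 10*sqrt(2)*h + 30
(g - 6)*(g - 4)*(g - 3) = g^3 - 13*g^2 + 54*g - 72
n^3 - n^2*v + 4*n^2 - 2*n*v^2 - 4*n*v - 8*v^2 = (n + 4)*(n - 2*v)*(n + v)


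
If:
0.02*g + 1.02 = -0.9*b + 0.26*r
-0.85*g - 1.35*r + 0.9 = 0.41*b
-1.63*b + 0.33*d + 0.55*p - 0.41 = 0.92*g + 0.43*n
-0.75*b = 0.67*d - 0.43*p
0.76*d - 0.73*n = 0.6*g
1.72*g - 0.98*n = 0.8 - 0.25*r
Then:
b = -0.90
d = -0.12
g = 0.19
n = -0.28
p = -1.75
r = 0.82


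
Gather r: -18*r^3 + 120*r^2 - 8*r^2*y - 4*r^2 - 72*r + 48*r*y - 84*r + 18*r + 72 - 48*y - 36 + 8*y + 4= -18*r^3 + r^2*(116 - 8*y) + r*(48*y - 138) - 40*y + 40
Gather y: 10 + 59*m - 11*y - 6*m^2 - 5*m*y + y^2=-6*m^2 + 59*m + y^2 + y*(-5*m - 11) + 10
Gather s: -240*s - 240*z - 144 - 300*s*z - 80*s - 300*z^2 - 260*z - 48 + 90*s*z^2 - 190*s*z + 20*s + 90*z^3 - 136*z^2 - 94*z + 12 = s*(90*z^2 - 490*z - 300) + 90*z^3 - 436*z^2 - 594*z - 180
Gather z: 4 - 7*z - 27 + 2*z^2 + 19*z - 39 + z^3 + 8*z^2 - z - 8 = z^3 + 10*z^2 + 11*z - 70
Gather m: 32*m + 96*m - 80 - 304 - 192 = 128*m - 576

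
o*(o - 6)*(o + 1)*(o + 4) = o^4 - o^3 - 26*o^2 - 24*o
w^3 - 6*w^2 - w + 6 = (w - 6)*(w - 1)*(w + 1)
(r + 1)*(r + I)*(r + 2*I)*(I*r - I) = I*r^4 - 3*r^3 - 3*I*r^2 + 3*r + 2*I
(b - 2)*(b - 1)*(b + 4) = b^3 + b^2 - 10*b + 8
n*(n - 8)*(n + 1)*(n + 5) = n^4 - 2*n^3 - 43*n^2 - 40*n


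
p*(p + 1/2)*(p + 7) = p^3 + 15*p^2/2 + 7*p/2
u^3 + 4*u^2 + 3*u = u*(u + 1)*(u + 3)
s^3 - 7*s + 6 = (s - 2)*(s - 1)*(s + 3)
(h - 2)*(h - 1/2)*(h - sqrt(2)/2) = h^3 - 5*h^2/2 - sqrt(2)*h^2/2 + h + 5*sqrt(2)*h/4 - sqrt(2)/2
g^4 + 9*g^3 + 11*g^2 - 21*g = g*(g - 1)*(g + 3)*(g + 7)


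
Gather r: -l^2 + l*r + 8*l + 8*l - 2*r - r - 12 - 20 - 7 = -l^2 + 16*l + r*(l - 3) - 39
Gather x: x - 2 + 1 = x - 1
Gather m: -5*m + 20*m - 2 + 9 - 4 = 15*m + 3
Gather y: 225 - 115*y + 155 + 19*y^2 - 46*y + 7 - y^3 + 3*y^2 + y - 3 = -y^3 + 22*y^2 - 160*y + 384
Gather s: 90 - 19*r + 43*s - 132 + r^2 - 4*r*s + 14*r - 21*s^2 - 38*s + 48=r^2 - 5*r - 21*s^2 + s*(5 - 4*r) + 6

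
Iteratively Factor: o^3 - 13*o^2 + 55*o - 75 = (o - 5)*(o^2 - 8*o + 15) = (o - 5)^2*(o - 3)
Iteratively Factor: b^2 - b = (b)*(b - 1)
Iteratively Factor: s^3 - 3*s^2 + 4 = (s - 2)*(s^2 - s - 2) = (s - 2)^2*(s + 1)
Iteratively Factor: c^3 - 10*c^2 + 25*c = (c)*(c^2 - 10*c + 25) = c*(c - 5)*(c - 5)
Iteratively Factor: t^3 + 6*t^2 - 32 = (t + 4)*(t^2 + 2*t - 8) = (t + 4)^2*(t - 2)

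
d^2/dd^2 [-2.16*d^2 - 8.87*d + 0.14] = -4.32000000000000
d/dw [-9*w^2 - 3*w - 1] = -18*w - 3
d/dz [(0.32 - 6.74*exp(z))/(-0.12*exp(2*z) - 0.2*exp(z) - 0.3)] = (-0.8088*exp(2*z) + 0.0768*exp(z) + 2.086)*exp(z)/(0.0144*exp(4*z) + 0.048*exp(3*z) + 0.112*exp(2*z) + 0.12*exp(z) + 0.09)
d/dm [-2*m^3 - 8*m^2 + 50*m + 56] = -6*m^2 - 16*m + 50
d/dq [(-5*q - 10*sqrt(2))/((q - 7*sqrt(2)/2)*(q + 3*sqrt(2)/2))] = 10*(2*q^2 + 8*sqrt(2)*q + 5)/(4*q^4 - 16*sqrt(2)*q^3 - 52*q^2 + 168*sqrt(2)*q + 441)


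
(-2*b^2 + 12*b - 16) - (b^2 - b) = -3*b^2 + 13*b - 16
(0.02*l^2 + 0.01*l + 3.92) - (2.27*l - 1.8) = 0.02*l^2 - 2.26*l + 5.72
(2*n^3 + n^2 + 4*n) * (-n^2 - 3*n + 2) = -2*n^5 - 7*n^4 - 3*n^3 - 10*n^2 + 8*n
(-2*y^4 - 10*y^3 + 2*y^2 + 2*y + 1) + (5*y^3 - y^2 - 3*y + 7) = -2*y^4 - 5*y^3 + y^2 - y + 8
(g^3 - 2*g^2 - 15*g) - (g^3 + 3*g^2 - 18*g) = -5*g^2 + 3*g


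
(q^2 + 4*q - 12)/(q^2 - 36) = (q - 2)/(q - 6)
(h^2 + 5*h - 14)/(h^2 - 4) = (h + 7)/(h + 2)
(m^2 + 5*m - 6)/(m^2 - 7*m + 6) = (m + 6)/(m - 6)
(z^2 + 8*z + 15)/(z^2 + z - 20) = (z + 3)/(z - 4)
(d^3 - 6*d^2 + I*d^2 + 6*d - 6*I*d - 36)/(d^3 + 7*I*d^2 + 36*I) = (d - 6)/(d + 6*I)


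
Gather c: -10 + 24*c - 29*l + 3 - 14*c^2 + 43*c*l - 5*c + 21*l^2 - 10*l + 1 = -14*c^2 + c*(43*l + 19) + 21*l^2 - 39*l - 6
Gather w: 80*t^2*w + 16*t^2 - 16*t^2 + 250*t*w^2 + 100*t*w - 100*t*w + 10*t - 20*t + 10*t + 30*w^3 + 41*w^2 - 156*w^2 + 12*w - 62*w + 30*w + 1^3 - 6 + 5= 30*w^3 + w^2*(250*t - 115) + w*(80*t^2 - 20)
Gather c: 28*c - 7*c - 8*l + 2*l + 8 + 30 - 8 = 21*c - 6*l + 30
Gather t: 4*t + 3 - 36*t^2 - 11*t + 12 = -36*t^2 - 7*t + 15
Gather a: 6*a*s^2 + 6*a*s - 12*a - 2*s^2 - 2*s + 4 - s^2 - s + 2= a*(6*s^2 + 6*s - 12) - 3*s^2 - 3*s + 6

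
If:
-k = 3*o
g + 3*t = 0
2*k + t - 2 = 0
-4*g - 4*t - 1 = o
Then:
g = -12/47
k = 45/47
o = -15/47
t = 4/47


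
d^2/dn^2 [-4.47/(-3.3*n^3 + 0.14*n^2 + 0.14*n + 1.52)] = ((1.2516 - 88.506*n)*(-3.3*n^3 + 0.14*n^2 + 0.14*n + 1.52) - 4.47*(-19.8*n^2 + 0.56*n + 0.28)*(-9.9*n^2 + 0.28*n + 0.14))/(-3.3*n^3 + 0.14*n^2 + 0.14*n + 1.52)^3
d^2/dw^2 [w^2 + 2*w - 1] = 2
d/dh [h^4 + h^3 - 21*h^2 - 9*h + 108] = 4*h^3 + 3*h^2 - 42*h - 9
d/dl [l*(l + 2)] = 2*l + 2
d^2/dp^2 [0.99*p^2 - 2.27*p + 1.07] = 1.98000000000000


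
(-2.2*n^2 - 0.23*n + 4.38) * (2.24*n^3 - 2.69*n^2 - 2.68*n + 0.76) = -4.928*n^5 + 5.4028*n^4 + 16.3259*n^3 - 12.8378*n^2 - 11.9132*n + 3.3288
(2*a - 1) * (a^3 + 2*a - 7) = 2*a^4 - a^3 + 4*a^2 - 16*a + 7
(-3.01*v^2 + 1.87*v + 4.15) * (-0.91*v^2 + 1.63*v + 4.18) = 2.7391*v^4 - 6.608*v^3 - 13.3102*v^2 + 14.5811*v + 17.347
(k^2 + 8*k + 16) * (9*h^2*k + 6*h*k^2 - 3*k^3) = 9*h^2*k^3 + 72*h^2*k^2 + 144*h^2*k + 6*h*k^4 + 48*h*k^3 + 96*h*k^2 - 3*k^5 - 24*k^4 - 48*k^3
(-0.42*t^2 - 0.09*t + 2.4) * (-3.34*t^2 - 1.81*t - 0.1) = 1.4028*t^4 + 1.0608*t^3 - 7.8111*t^2 - 4.335*t - 0.24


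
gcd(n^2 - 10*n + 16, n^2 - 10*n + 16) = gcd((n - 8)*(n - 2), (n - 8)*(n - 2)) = n^2 - 10*n + 16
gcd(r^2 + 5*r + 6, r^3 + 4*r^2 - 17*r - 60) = r + 3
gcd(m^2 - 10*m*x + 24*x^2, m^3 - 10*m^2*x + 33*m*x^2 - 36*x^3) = -m + 4*x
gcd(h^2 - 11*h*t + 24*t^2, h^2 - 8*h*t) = -h + 8*t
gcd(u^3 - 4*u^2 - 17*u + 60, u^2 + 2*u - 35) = u - 5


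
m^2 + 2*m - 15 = (m - 3)*(m + 5)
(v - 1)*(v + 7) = v^2 + 6*v - 7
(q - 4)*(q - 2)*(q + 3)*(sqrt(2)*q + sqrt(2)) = sqrt(2)*q^4 - 2*sqrt(2)*q^3 - 13*sqrt(2)*q^2 + 14*sqrt(2)*q + 24*sqrt(2)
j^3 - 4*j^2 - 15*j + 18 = (j - 6)*(j - 1)*(j + 3)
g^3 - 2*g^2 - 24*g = g*(g - 6)*(g + 4)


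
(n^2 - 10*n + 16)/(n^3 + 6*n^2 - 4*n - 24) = (n - 8)/(n^2 + 8*n + 12)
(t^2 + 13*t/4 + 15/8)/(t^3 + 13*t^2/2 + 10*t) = (t + 3/4)/(t*(t + 4))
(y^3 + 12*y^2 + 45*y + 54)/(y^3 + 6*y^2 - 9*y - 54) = (y + 3)/(y - 3)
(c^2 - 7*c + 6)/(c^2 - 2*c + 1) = (c - 6)/(c - 1)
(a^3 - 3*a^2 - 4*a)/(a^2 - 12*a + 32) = a*(a + 1)/(a - 8)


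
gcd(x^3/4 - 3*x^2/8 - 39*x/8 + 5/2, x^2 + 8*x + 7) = 1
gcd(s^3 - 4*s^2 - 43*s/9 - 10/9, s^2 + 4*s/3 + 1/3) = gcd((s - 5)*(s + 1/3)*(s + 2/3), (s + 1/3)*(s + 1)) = s + 1/3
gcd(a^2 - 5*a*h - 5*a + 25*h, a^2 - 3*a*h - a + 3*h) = 1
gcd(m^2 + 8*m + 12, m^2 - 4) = m + 2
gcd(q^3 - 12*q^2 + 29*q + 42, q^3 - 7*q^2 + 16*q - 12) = 1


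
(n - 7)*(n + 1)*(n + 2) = n^3 - 4*n^2 - 19*n - 14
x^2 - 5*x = x*(x - 5)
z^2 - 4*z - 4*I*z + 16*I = (z - 4)*(z - 4*I)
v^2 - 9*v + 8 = (v - 8)*(v - 1)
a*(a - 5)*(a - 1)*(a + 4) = a^4 - 2*a^3 - 19*a^2 + 20*a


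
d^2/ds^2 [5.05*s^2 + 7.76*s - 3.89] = 10.1000000000000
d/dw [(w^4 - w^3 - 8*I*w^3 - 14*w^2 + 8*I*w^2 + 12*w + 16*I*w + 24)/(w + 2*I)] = (3*w^4 + w^3*(-2 - 8*I) + w^2*(34 + 2*I) + w*(-32 - 56*I) - 56 + 24*I)/(w^2 + 4*I*w - 4)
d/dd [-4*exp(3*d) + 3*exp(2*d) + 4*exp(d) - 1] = (-12*exp(2*d) + 6*exp(d) + 4)*exp(d)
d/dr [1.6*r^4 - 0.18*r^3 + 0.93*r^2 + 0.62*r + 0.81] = 6.4*r^3 - 0.54*r^2 + 1.86*r + 0.62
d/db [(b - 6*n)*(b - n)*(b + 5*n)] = 3*b^2 - 4*b*n - 29*n^2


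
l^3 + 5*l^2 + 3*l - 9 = (l - 1)*(l + 3)^2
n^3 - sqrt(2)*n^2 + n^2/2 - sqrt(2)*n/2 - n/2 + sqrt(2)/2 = (n - 1/2)*(n + 1)*(n - sqrt(2))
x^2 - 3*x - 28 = (x - 7)*(x + 4)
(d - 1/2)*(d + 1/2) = d^2 - 1/4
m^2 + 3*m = m*(m + 3)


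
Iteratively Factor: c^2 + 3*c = (c + 3)*(c)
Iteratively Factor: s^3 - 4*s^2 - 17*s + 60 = (s + 4)*(s^2 - 8*s + 15) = (s - 3)*(s + 4)*(s - 5)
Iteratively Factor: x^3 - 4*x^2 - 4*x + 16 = (x - 4)*(x^2 - 4) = (x - 4)*(x + 2)*(x - 2)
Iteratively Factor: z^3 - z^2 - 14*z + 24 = (z - 3)*(z^2 + 2*z - 8) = (z - 3)*(z - 2)*(z + 4)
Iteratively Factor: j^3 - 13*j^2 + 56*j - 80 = (j - 4)*(j^2 - 9*j + 20) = (j - 4)^2*(j - 5)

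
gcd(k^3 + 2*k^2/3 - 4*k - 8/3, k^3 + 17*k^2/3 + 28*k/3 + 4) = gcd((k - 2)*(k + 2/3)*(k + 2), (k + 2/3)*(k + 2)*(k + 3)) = k^2 + 8*k/3 + 4/3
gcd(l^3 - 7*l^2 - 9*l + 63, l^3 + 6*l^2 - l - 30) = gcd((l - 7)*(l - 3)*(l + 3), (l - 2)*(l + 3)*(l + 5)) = l + 3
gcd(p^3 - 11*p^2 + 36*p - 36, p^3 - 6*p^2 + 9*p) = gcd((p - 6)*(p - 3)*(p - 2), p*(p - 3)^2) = p - 3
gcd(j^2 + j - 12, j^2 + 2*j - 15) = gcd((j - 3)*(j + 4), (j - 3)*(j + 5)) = j - 3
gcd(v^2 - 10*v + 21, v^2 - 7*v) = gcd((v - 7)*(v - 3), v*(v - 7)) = v - 7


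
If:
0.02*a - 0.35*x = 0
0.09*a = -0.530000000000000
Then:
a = -5.89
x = -0.34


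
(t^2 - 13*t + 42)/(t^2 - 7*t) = (t - 6)/t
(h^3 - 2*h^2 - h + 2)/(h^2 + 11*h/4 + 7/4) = 4*(h^2 - 3*h + 2)/(4*h + 7)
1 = 1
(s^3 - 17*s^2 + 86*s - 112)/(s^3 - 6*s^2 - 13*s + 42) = (s - 8)/(s + 3)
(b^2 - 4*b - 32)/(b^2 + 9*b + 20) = (b - 8)/(b + 5)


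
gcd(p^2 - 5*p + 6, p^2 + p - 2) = 1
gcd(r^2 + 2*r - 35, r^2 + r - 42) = r + 7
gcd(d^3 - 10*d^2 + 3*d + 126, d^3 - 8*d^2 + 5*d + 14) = d - 7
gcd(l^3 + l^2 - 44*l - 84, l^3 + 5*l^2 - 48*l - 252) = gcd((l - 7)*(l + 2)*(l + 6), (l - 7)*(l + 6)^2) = l^2 - l - 42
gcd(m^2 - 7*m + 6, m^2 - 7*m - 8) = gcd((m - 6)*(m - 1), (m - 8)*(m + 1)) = 1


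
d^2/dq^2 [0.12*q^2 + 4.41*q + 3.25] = 0.240000000000000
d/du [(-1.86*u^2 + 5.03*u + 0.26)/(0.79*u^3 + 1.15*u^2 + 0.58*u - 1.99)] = (1.4694*u^4 - 7.9474*u^3 - 7.4795*u^2 + 6.8048*u - 10.1605)/(0.6241*u^6 + 1.817*u^5 + 2.2389*u^4 - 1.8102*u^3 - 4.2406*u^2 - 2.3084*u + 3.9601)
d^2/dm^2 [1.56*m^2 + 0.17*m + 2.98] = 3.12000000000000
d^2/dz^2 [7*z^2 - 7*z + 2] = 14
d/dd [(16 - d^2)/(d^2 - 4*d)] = 4/d^2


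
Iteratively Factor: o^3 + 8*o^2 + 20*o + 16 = (o + 2)*(o^2 + 6*o + 8) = (o + 2)^2*(o + 4)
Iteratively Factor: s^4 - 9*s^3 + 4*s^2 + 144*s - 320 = (s - 4)*(s^3 - 5*s^2 - 16*s + 80) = (s - 4)^2*(s^2 - s - 20) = (s - 4)^2*(s + 4)*(s - 5)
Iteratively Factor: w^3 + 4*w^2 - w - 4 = (w - 1)*(w^2 + 5*w + 4) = (w - 1)*(w + 4)*(w + 1)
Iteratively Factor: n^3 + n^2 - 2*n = (n)*(n^2 + n - 2) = n*(n - 1)*(n + 2)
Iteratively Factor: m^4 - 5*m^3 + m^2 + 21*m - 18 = (m + 2)*(m^3 - 7*m^2 + 15*m - 9) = (m - 3)*(m + 2)*(m^2 - 4*m + 3) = (m - 3)*(m - 1)*(m + 2)*(m - 3)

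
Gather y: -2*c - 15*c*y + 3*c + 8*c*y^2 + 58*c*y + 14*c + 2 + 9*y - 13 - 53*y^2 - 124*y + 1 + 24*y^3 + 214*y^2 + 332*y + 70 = 15*c + 24*y^3 + y^2*(8*c + 161) + y*(43*c + 217) + 60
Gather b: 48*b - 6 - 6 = 48*b - 12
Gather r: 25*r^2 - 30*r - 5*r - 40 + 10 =25*r^2 - 35*r - 30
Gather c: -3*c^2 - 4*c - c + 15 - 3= -3*c^2 - 5*c + 12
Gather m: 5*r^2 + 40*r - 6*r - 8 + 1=5*r^2 + 34*r - 7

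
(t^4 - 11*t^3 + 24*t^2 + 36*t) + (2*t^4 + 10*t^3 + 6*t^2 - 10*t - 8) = 3*t^4 - t^3 + 30*t^2 + 26*t - 8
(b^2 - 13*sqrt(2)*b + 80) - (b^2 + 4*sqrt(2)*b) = -17*sqrt(2)*b + 80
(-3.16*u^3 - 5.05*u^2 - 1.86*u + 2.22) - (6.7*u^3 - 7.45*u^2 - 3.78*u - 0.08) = -9.86*u^3 + 2.4*u^2 + 1.92*u + 2.3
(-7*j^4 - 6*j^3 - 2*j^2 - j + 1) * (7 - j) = 7*j^5 - 43*j^4 - 40*j^3 - 13*j^2 - 8*j + 7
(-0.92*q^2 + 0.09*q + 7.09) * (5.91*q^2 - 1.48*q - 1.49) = -5.4372*q^4 + 1.8935*q^3 + 43.1395*q^2 - 10.6273*q - 10.5641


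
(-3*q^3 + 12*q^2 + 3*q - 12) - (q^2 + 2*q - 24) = -3*q^3 + 11*q^2 + q + 12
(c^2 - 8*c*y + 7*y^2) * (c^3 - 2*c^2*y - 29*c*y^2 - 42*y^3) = c^5 - 10*c^4*y - 6*c^3*y^2 + 176*c^2*y^3 + 133*c*y^4 - 294*y^5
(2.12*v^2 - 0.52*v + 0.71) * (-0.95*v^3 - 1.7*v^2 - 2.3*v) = -2.014*v^5 - 3.11*v^4 - 4.6665*v^3 - 0.0109999999999999*v^2 - 1.633*v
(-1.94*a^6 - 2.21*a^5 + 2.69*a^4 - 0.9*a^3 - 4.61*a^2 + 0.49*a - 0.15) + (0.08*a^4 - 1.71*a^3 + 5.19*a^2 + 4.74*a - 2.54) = -1.94*a^6 - 2.21*a^5 + 2.77*a^4 - 2.61*a^3 + 0.58*a^2 + 5.23*a - 2.69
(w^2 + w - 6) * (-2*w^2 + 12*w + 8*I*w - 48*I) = -2*w^4 + 10*w^3 + 8*I*w^3 + 24*w^2 - 40*I*w^2 - 72*w - 96*I*w + 288*I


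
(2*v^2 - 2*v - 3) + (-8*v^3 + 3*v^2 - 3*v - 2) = -8*v^3 + 5*v^2 - 5*v - 5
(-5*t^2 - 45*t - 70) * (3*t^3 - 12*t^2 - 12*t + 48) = -15*t^5 - 75*t^4 + 390*t^3 + 1140*t^2 - 1320*t - 3360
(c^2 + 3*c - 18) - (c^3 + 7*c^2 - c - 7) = -c^3 - 6*c^2 + 4*c - 11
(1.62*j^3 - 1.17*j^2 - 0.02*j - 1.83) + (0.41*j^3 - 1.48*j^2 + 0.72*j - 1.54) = 2.03*j^3 - 2.65*j^2 + 0.7*j - 3.37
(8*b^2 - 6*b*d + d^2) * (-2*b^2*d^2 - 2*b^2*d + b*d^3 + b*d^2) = -16*b^4*d^2 - 16*b^4*d + 20*b^3*d^3 + 20*b^3*d^2 - 8*b^2*d^4 - 8*b^2*d^3 + b*d^5 + b*d^4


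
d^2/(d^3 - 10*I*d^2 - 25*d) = d/(d^2 - 10*I*d - 25)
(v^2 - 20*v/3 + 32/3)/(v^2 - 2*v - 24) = (-3*v^2 + 20*v - 32)/(3*(-v^2 + 2*v + 24))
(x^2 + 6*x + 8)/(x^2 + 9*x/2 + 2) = 2*(x + 2)/(2*x + 1)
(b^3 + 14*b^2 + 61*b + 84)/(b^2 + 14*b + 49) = (b^2 + 7*b + 12)/(b + 7)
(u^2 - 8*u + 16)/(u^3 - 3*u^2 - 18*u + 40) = (u^2 - 8*u + 16)/(u^3 - 3*u^2 - 18*u + 40)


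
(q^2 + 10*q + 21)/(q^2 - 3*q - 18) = (q + 7)/(q - 6)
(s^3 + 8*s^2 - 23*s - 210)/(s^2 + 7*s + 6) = (s^2 + 2*s - 35)/(s + 1)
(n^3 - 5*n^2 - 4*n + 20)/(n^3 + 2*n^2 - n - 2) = (n^2 - 7*n + 10)/(n^2 - 1)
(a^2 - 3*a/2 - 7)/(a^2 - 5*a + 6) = (a^2 - 3*a/2 - 7)/(a^2 - 5*a + 6)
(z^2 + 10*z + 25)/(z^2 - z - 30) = (z + 5)/(z - 6)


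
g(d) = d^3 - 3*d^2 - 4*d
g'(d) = 3*d^2 - 6*d - 4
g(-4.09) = -102.24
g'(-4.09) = 70.72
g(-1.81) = -8.52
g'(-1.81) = 16.69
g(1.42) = -8.87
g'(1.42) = -6.47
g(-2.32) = -19.35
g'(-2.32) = 26.07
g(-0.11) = 0.40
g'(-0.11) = -3.30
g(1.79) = -11.04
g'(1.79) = -5.13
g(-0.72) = 0.95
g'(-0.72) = 1.88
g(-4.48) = -132.21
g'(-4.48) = 83.09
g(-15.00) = -3990.00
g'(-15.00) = 761.00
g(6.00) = 84.00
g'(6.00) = 68.00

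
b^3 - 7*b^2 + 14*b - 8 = (b - 4)*(b - 2)*(b - 1)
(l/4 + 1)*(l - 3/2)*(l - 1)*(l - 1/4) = l^4/4 + 5*l^3/16 - 71*l^2/32 + 65*l/32 - 3/8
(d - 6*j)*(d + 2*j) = d^2 - 4*d*j - 12*j^2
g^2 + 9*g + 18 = (g + 3)*(g + 6)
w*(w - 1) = w^2 - w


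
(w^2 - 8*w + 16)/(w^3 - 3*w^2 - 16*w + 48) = (w - 4)/(w^2 + w - 12)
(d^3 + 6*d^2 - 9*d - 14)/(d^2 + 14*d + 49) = (d^2 - d - 2)/(d + 7)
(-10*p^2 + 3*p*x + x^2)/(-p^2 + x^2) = (10*p^2 - 3*p*x - x^2)/(p^2 - x^2)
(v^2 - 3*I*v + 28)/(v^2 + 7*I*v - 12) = (v - 7*I)/(v + 3*I)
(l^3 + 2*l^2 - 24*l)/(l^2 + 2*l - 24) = l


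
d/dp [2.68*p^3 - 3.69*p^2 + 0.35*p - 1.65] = 8.04*p^2 - 7.38*p + 0.35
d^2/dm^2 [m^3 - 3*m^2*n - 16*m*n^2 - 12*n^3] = 6*m - 6*n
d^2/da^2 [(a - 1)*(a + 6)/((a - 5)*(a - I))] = (a^3*(20 + 2*I) + a^2*(-36 - 30*I) + a*(180 - 114*I) - 388 + 190*I)/(a^6 + a^5*(-15 - 3*I) + a^4*(72 + 45*I) + a^3*(-80 - 224*I) + a^2*(-225 + 360*I) + a*(375 + 75*I) - 125*I)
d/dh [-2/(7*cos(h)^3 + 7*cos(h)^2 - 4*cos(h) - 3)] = 2*(-21*cos(h)^2 - 14*cos(h) + 4)*sin(h)/(7*cos(h)^3 + 7*cos(h)^2 - 4*cos(h) - 3)^2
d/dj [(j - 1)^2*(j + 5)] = 3*(j - 1)*(j + 3)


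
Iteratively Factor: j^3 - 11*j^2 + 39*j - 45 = (j - 3)*(j^2 - 8*j + 15) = (j - 5)*(j - 3)*(j - 3)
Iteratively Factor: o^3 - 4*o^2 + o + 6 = (o - 2)*(o^2 - 2*o - 3) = (o - 3)*(o - 2)*(o + 1)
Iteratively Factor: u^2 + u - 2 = (u + 2)*(u - 1)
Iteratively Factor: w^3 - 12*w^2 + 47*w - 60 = (w - 3)*(w^2 - 9*w + 20) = (w - 5)*(w - 3)*(w - 4)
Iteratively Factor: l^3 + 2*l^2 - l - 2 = (l + 2)*(l^2 - 1) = (l + 1)*(l + 2)*(l - 1)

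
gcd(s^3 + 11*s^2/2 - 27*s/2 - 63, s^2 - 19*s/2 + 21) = s - 7/2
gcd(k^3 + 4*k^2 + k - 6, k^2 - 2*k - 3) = 1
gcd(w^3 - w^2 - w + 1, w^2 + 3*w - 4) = w - 1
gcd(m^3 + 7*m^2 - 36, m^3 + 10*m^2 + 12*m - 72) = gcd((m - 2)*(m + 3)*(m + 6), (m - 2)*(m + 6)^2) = m^2 + 4*m - 12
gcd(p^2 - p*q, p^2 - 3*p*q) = p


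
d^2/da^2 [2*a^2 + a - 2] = 4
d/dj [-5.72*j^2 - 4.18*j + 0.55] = -11.44*j - 4.18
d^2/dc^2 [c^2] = 2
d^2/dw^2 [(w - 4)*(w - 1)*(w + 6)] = 6*w + 2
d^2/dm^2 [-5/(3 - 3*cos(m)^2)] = (20*sin(m)^2/3 - 10)/sin(m)^4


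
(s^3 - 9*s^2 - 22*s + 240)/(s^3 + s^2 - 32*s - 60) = (s - 8)/(s + 2)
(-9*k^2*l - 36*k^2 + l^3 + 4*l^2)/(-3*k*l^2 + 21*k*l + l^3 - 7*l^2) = (3*k*l + 12*k + l^2 + 4*l)/(l*(l - 7))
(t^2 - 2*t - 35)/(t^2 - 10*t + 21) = (t + 5)/(t - 3)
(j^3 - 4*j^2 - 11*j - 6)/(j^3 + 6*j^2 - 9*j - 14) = (j^2 - 5*j - 6)/(j^2 + 5*j - 14)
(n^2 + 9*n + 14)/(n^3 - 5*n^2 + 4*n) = (n^2 + 9*n + 14)/(n*(n^2 - 5*n + 4))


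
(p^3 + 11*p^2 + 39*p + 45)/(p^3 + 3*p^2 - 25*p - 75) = (p + 3)/(p - 5)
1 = 1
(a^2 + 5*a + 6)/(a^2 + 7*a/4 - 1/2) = 4*(a + 3)/(4*a - 1)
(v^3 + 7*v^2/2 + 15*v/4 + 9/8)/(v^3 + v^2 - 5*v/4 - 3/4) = (v + 3/2)/(v - 1)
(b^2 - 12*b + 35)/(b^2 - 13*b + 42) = (b - 5)/(b - 6)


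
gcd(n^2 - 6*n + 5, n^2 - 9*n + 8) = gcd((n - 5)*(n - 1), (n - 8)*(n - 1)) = n - 1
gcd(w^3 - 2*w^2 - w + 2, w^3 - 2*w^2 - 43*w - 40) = w + 1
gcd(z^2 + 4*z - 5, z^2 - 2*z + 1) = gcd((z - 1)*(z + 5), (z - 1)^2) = z - 1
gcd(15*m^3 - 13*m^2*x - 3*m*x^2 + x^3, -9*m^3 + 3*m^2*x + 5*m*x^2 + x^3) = -3*m^2 + 2*m*x + x^2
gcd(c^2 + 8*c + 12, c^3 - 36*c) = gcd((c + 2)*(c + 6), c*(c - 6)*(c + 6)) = c + 6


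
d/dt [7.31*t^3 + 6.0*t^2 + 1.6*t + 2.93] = 21.93*t^2 + 12.0*t + 1.6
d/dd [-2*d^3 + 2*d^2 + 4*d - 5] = -6*d^2 + 4*d + 4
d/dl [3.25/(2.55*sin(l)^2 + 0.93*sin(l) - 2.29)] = -(16.575*sin(l) + 3.0225)*cos(l)/(2.55*sin(l)^2 + 0.93*sin(l) - 2.29)^2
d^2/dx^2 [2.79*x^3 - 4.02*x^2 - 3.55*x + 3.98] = 16.74*x - 8.04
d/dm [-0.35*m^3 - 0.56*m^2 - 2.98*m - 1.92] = -1.05*m^2 - 1.12*m - 2.98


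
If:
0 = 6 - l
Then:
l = 6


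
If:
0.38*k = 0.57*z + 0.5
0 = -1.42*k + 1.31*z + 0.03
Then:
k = -2.05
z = -2.24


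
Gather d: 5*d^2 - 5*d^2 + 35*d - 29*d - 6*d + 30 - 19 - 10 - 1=0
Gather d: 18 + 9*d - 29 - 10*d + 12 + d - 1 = 0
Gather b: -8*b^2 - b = -8*b^2 - b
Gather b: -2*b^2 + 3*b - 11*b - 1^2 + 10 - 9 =-2*b^2 - 8*b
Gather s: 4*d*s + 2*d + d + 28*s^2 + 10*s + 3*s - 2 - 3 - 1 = 3*d + 28*s^2 + s*(4*d + 13) - 6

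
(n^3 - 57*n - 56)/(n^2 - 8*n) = n + 8 + 7/n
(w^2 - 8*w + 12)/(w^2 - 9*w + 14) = (w - 6)/(w - 7)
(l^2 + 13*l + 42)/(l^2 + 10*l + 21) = (l + 6)/(l + 3)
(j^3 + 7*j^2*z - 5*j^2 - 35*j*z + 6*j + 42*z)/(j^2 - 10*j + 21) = (j^2 + 7*j*z - 2*j - 14*z)/(j - 7)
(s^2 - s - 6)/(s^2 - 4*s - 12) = (s - 3)/(s - 6)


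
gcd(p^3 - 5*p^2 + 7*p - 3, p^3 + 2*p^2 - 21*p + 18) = p^2 - 4*p + 3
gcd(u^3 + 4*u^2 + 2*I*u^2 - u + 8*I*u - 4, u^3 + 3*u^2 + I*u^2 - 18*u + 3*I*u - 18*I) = u + I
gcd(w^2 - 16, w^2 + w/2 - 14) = w + 4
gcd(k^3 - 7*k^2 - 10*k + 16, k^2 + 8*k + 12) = k + 2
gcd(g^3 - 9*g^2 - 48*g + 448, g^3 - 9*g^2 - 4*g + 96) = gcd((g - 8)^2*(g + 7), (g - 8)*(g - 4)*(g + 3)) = g - 8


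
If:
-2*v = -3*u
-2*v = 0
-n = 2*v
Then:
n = 0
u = 0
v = 0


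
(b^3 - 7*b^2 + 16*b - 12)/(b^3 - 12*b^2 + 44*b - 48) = (b^2 - 5*b + 6)/(b^2 - 10*b + 24)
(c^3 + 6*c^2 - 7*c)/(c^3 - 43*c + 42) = c/(c - 6)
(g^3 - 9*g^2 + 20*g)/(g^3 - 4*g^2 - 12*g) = (-g^2 + 9*g - 20)/(-g^2 + 4*g + 12)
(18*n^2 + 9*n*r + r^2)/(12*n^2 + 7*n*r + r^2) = (6*n + r)/(4*n + r)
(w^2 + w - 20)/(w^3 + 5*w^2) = (w - 4)/w^2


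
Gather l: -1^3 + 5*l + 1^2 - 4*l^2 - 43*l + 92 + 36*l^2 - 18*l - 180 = 32*l^2 - 56*l - 88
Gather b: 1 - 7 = -6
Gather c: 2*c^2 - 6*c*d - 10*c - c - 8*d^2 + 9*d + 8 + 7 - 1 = 2*c^2 + c*(-6*d - 11) - 8*d^2 + 9*d + 14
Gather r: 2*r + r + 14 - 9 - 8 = 3*r - 3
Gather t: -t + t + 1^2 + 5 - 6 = 0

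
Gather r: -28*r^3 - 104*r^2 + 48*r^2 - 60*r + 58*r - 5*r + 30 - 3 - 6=-28*r^3 - 56*r^2 - 7*r + 21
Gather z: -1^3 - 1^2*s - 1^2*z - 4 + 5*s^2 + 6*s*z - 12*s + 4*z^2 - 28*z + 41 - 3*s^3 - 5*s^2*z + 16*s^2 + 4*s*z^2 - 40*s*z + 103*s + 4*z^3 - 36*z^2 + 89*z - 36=-3*s^3 + 21*s^2 + 90*s + 4*z^3 + z^2*(4*s - 32) + z*(-5*s^2 - 34*s + 60)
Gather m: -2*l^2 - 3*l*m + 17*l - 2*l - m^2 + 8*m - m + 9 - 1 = -2*l^2 + 15*l - m^2 + m*(7 - 3*l) + 8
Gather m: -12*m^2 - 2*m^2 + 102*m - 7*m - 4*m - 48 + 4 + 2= -14*m^2 + 91*m - 42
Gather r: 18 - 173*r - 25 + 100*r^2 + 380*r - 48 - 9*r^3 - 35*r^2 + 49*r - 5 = -9*r^3 + 65*r^2 + 256*r - 60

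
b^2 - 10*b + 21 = (b - 7)*(b - 3)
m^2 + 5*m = m*(m + 5)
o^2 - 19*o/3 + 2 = (o - 6)*(o - 1/3)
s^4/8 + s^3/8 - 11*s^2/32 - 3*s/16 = s*(s/4 + 1/2)*(s/2 + 1/4)*(s - 3/2)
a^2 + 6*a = a*(a + 6)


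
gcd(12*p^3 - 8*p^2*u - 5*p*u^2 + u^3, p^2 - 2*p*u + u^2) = p - u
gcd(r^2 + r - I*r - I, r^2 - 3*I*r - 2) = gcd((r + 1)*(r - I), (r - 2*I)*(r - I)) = r - I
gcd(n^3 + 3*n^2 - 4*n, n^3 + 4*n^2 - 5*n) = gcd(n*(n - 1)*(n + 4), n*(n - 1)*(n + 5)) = n^2 - n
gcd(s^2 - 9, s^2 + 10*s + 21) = s + 3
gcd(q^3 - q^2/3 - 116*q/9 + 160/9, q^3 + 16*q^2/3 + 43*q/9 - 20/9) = q + 4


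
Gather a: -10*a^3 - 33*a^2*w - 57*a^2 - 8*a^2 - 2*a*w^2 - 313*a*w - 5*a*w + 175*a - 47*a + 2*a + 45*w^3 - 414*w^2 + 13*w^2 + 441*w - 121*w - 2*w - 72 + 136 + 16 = -10*a^3 + a^2*(-33*w - 65) + a*(-2*w^2 - 318*w + 130) + 45*w^3 - 401*w^2 + 318*w + 80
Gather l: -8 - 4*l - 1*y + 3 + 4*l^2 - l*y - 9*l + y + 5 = 4*l^2 + l*(-y - 13)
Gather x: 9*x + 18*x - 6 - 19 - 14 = 27*x - 39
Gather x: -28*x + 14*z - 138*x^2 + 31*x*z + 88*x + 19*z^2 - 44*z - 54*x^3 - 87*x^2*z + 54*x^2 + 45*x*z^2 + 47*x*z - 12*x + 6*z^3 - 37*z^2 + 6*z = -54*x^3 + x^2*(-87*z - 84) + x*(45*z^2 + 78*z + 48) + 6*z^3 - 18*z^2 - 24*z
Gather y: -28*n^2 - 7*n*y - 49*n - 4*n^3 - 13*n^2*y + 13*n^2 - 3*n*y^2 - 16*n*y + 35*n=-4*n^3 - 15*n^2 - 3*n*y^2 - 14*n + y*(-13*n^2 - 23*n)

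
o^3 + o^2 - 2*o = o*(o - 1)*(o + 2)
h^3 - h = h*(h - 1)*(h + 1)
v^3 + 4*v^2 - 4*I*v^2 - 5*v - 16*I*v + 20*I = (v - 1)*(v + 5)*(v - 4*I)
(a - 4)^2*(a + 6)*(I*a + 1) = I*a^4 + a^3 - 2*I*a^3 - 2*a^2 - 32*I*a^2 - 32*a + 96*I*a + 96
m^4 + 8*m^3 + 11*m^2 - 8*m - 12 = (m - 1)*(m + 1)*(m + 2)*(m + 6)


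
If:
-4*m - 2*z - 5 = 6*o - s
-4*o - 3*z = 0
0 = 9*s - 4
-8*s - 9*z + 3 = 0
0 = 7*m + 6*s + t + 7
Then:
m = -763/648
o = 5/108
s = 4/9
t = -923/648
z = -5/81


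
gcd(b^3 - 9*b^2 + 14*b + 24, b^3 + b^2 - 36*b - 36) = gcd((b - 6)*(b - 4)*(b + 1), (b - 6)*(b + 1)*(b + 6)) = b^2 - 5*b - 6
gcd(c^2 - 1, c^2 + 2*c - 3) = c - 1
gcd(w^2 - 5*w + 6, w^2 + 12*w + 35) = 1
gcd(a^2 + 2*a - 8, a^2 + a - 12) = a + 4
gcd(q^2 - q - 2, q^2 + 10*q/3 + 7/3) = q + 1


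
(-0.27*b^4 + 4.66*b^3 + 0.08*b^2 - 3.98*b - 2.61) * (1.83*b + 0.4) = -0.4941*b^5 + 8.4198*b^4 + 2.0104*b^3 - 7.2514*b^2 - 6.3683*b - 1.044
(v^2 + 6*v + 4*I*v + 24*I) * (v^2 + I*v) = v^4 + 6*v^3 + 5*I*v^3 - 4*v^2 + 30*I*v^2 - 24*v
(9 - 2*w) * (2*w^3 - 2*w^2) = -4*w^4 + 22*w^3 - 18*w^2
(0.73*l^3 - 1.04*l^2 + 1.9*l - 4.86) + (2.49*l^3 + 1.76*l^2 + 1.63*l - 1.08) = 3.22*l^3 + 0.72*l^2 + 3.53*l - 5.94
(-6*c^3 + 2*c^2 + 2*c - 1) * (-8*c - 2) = 48*c^4 - 4*c^3 - 20*c^2 + 4*c + 2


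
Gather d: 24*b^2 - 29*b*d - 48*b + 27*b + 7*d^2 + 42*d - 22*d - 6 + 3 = 24*b^2 - 21*b + 7*d^2 + d*(20 - 29*b) - 3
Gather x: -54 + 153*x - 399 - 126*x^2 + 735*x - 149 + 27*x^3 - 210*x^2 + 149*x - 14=27*x^3 - 336*x^2 + 1037*x - 616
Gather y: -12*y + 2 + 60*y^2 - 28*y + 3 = 60*y^2 - 40*y + 5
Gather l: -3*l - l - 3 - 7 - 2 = -4*l - 12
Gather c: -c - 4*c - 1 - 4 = -5*c - 5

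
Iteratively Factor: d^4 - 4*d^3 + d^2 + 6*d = (d - 3)*(d^3 - d^2 - 2*d) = (d - 3)*(d + 1)*(d^2 - 2*d) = d*(d - 3)*(d + 1)*(d - 2)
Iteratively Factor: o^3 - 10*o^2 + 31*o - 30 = (o - 3)*(o^2 - 7*o + 10) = (o - 3)*(o - 2)*(o - 5)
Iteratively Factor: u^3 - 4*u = (u - 2)*(u^2 + 2*u) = u*(u - 2)*(u + 2)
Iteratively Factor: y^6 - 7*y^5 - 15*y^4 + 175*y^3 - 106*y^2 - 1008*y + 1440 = (y + 4)*(y^5 - 11*y^4 + 29*y^3 + 59*y^2 - 342*y + 360) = (y - 5)*(y + 4)*(y^4 - 6*y^3 - y^2 + 54*y - 72) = (y - 5)*(y - 3)*(y + 4)*(y^3 - 3*y^2 - 10*y + 24) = (y - 5)*(y - 3)*(y - 2)*(y + 4)*(y^2 - y - 12) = (y - 5)*(y - 4)*(y - 3)*(y - 2)*(y + 4)*(y + 3)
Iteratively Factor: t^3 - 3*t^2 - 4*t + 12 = (t - 3)*(t^2 - 4) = (t - 3)*(t + 2)*(t - 2)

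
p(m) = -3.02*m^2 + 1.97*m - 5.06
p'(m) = 1.97 - 6.04*m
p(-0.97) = -9.81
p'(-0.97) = 7.83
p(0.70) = -5.16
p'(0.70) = -2.26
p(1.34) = -7.84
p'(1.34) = -6.12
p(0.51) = -4.84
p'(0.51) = -1.11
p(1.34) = -7.84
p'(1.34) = -6.12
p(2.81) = -23.37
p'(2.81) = -15.00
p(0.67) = -5.10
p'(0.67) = -2.08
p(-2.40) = -27.18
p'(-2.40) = 16.47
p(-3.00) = -38.15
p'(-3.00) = 20.09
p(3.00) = -26.33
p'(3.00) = -16.15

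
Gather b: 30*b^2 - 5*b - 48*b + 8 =30*b^2 - 53*b + 8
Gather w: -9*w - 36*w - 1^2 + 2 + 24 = 25 - 45*w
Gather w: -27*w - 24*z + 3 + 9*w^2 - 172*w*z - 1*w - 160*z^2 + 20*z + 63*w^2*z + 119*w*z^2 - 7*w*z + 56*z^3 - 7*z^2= w^2*(63*z + 9) + w*(119*z^2 - 179*z - 28) + 56*z^3 - 167*z^2 - 4*z + 3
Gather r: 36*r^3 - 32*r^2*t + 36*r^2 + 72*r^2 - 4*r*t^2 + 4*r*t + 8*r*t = 36*r^3 + r^2*(108 - 32*t) + r*(-4*t^2 + 12*t)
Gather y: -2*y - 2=-2*y - 2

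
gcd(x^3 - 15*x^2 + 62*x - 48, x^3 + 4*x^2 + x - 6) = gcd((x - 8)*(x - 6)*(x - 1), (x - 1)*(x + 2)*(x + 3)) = x - 1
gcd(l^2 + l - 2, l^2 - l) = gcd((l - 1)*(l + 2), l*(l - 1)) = l - 1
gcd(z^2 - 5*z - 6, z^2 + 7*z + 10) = 1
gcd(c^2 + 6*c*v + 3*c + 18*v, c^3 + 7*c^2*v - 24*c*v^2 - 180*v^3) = c + 6*v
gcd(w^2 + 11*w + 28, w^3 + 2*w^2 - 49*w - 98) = w + 7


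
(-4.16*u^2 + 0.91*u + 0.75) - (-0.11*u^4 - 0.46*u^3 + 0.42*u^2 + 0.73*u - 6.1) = 0.11*u^4 + 0.46*u^3 - 4.58*u^2 + 0.18*u + 6.85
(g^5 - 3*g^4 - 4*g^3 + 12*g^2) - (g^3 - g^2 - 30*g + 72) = g^5 - 3*g^4 - 5*g^3 + 13*g^2 + 30*g - 72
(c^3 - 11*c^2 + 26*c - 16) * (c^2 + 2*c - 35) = c^5 - 9*c^4 - 31*c^3 + 421*c^2 - 942*c + 560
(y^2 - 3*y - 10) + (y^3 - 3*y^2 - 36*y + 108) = y^3 - 2*y^2 - 39*y + 98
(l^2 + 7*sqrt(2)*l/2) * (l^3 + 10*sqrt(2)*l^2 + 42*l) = l^5 + 27*sqrt(2)*l^4/2 + 112*l^3 + 147*sqrt(2)*l^2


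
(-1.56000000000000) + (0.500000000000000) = -1.06000000000000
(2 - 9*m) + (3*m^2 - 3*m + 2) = 3*m^2 - 12*m + 4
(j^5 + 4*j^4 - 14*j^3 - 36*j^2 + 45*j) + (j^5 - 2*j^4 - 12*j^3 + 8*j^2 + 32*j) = 2*j^5 + 2*j^4 - 26*j^3 - 28*j^2 + 77*j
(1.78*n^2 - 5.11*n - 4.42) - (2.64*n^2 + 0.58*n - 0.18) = -0.86*n^2 - 5.69*n - 4.24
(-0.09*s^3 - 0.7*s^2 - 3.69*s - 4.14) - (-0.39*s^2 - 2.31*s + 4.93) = -0.09*s^3 - 0.31*s^2 - 1.38*s - 9.07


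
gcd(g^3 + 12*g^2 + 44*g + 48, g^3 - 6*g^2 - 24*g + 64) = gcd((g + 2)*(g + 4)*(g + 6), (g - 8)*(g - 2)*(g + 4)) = g + 4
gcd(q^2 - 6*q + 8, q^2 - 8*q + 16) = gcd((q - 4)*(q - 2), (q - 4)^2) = q - 4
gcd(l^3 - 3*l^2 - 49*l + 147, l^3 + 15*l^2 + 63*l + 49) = l + 7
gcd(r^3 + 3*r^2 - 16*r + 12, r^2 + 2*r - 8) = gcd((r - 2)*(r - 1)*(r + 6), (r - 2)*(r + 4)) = r - 2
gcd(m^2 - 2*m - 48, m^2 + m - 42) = 1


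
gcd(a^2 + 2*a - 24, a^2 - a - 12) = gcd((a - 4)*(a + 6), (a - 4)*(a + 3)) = a - 4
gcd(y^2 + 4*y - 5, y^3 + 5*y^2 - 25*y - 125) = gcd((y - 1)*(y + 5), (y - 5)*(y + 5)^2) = y + 5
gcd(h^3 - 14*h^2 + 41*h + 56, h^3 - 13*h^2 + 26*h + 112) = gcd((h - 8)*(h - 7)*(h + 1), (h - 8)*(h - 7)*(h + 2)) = h^2 - 15*h + 56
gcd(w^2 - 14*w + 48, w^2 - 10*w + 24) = w - 6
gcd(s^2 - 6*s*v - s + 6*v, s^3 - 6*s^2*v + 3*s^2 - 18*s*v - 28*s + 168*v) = s - 6*v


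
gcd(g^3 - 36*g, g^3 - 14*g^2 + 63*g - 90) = g - 6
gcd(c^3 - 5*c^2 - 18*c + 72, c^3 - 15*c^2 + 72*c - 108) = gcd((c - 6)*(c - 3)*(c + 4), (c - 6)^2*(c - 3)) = c^2 - 9*c + 18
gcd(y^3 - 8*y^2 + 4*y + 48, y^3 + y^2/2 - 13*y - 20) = y^2 - 2*y - 8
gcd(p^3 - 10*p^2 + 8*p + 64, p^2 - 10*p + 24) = p - 4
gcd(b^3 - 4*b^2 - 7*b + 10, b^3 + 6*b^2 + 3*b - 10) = b^2 + b - 2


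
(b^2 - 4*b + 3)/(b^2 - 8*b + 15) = (b - 1)/(b - 5)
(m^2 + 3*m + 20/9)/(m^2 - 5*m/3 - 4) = (m + 5/3)/(m - 3)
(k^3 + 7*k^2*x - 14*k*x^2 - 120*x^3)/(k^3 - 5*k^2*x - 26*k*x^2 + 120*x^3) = (-k - 6*x)/(-k + 6*x)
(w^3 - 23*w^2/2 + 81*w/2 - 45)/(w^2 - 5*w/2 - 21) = (2*w^2 - 11*w + 15)/(2*w + 7)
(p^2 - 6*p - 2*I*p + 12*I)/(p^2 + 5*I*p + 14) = (p - 6)/(p + 7*I)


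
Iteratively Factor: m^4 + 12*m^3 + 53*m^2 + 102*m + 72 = (m + 2)*(m^3 + 10*m^2 + 33*m + 36) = (m + 2)*(m + 4)*(m^2 + 6*m + 9) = (m + 2)*(m + 3)*(m + 4)*(m + 3)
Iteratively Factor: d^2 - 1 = (d - 1)*(d + 1)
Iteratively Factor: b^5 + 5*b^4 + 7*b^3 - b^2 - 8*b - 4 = (b + 1)*(b^4 + 4*b^3 + 3*b^2 - 4*b - 4) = (b + 1)*(b + 2)*(b^3 + 2*b^2 - b - 2) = (b + 1)^2*(b + 2)*(b^2 + b - 2) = (b + 1)^2*(b + 2)^2*(b - 1)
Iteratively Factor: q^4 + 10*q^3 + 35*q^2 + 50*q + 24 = (q + 1)*(q^3 + 9*q^2 + 26*q + 24) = (q + 1)*(q + 4)*(q^2 + 5*q + 6) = (q + 1)*(q + 2)*(q + 4)*(q + 3)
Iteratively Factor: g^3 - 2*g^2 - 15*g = (g - 5)*(g^2 + 3*g) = (g - 5)*(g + 3)*(g)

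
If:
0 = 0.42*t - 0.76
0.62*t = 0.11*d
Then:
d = 10.20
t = 1.81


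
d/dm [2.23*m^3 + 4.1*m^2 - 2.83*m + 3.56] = 6.69*m^2 + 8.2*m - 2.83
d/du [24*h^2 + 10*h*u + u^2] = 10*h + 2*u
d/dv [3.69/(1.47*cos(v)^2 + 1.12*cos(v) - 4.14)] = (10.8486*cos(v) + 4.1328)*sin(v)/(1.47*cos(v)^2 + 1.12*cos(v) - 4.14)^2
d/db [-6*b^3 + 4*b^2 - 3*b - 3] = -18*b^2 + 8*b - 3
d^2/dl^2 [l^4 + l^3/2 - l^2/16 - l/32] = 12*l^2 + 3*l - 1/8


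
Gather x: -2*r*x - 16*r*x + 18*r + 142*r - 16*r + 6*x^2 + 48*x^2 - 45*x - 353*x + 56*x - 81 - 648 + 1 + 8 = 144*r + 54*x^2 + x*(-18*r - 342) - 720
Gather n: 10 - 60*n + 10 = 20 - 60*n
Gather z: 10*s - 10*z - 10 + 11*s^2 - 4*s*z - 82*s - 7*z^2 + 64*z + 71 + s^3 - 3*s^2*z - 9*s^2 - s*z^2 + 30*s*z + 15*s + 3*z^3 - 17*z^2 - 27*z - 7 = s^3 + 2*s^2 - 57*s + 3*z^3 + z^2*(-s - 24) + z*(-3*s^2 + 26*s + 27) + 54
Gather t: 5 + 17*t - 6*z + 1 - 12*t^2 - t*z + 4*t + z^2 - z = -12*t^2 + t*(21 - z) + z^2 - 7*z + 6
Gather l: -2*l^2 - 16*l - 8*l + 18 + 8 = -2*l^2 - 24*l + 26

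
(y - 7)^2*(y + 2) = y^3 - 12*y^2 + 21*y + 98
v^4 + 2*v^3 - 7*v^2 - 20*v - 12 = (v - 3)*(v + 1)*(v + 2)^2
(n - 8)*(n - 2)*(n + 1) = n^3 - 9*n^2 + 6*n + 16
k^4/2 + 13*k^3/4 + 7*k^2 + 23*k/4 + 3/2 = (k/2 + 1/2)*(k + 1/2)*(k + 2)*(k + 3)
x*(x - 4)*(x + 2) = x^3 - 2*x^2 - 8*x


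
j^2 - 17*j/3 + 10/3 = (j - 5)*(j - 2/3)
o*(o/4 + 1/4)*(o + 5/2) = o^3/4 + 7*o^2/8 + 5*o/8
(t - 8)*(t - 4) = t^2 - 12*t + 32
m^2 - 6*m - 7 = (m - 7)*(m + 1)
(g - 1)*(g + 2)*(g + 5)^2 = g^4 + 11*g^3 + 33*g^2 + 5*g - 50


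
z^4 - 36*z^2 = z^2*(z - 6)*(z + 6)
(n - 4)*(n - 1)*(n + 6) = n^3 + n^2 - 26*n + 24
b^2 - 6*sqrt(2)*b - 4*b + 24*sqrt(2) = (b - 4)*(b - 6*sqrt(2))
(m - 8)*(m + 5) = m^2 - 3*m - 40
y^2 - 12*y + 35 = (y - 7)*(y - 5)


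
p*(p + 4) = p^2 + 4*p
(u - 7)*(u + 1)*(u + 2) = u^3 - 4*u^2 - 19*u - 14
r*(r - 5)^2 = r^3 - 10*r^2 + 25*r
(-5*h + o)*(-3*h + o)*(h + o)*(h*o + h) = 15*h^4*o + 15*h^4 + 7*h^3*o^2 + 7*h^3*o - 7*h^2*o^3 - 7*h^2*o^2 + h*o^4 + h*o^3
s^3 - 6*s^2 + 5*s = s*(s - 5)*(s - 1)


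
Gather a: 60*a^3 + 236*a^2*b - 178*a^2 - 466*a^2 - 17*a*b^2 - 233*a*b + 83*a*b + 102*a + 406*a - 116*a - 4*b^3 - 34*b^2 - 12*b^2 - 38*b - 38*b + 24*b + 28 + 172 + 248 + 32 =60*a^3 + a^2*(236*b - 644) + a*(-17*b^2 - 150*b + 392) - 4*b^3 - 46*b^2 - 52*b + 480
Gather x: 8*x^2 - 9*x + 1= 8*x^2 - 9*x + 1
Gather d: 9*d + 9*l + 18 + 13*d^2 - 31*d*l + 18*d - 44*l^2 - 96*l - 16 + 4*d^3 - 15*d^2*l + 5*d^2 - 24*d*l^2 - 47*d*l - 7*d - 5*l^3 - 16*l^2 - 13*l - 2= 4*d^3 + d^2*(18 - 15*l) + d*(-24*l^2 - 78*l + 20) - 5*l^3 - 60*l^2 - 100*l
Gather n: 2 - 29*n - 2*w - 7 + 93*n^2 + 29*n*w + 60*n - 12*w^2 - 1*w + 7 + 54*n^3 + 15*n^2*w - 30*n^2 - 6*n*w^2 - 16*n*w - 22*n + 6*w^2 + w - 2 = 54*n^3 + n^2*(15*w + 63) + n*(-6*w^2 + 13*w + 9) - 6*w^2 - 2*w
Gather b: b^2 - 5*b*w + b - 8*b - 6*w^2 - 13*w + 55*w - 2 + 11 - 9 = b^2 + b*(-5*w - 7) - 6*w^2 + 42*w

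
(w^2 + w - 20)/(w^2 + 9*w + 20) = (w - 4)/(w + 4)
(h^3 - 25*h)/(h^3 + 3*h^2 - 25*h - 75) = h/(h + 3)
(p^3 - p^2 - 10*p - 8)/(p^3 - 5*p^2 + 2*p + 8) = (p + 2)/(p - 2)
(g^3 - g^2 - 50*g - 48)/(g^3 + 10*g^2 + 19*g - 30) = (g^2 - 7*g - 8)/(g^2 + 4*g - 5)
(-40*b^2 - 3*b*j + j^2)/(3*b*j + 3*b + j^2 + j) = (-40*b^2 - 3*b*j + j^2)/(3*b*j + 3*b + j^2 + j)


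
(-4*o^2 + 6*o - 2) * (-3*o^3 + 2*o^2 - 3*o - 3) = 12*o^5 - 26*o^4 + 30*o^3 - 10*o^2 - 12*o + 6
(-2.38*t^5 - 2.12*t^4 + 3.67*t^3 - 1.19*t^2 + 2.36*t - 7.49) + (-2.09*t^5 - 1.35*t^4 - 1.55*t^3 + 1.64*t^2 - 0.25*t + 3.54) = -4.47*t^5 - 3.47*t^4 + 2.12*t^3 + 0.45*t^2 + 2.11*t - 3.95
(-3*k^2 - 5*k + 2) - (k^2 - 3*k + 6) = -4*k^2 - 2*k - 4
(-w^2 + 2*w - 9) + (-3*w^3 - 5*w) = -3*w^3 - w^2 - 3*w - 9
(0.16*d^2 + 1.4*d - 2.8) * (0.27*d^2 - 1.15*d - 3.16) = 0.0432*d^4 + 0.194*d^3 - 2.8716*d^2 - 1.204*d + 8.848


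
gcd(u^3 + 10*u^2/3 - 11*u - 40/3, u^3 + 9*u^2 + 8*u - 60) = u + 5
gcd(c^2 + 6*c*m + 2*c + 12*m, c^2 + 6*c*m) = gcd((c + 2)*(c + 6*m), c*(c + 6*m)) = c + 6*m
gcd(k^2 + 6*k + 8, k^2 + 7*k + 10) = k + 2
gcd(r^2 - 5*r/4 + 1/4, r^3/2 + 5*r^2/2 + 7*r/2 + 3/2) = 1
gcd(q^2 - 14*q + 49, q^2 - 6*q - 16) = 1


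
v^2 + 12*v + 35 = (v + 5)*(v + 7)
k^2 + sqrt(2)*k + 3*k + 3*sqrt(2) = (k + 3)*(k + sqrt(2))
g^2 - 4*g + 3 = (g - 3)*(g - 1)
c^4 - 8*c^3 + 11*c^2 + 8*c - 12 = (c - 6)*(c - 2)*(c - 1)*(c + 1)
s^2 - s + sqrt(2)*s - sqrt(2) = (s - 1)*(s + sqrt(2))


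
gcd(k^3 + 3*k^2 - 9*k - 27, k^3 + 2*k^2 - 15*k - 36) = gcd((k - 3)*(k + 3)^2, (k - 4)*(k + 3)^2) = k^2 + 6*k + 9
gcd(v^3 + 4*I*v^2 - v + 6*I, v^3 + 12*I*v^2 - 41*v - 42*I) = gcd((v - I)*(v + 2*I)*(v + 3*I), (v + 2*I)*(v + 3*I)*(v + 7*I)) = v^2 + 5*I*v - 6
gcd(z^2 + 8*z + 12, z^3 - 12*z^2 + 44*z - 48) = 1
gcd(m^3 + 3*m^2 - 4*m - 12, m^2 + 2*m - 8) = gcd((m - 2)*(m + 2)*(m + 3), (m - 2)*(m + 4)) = m - 2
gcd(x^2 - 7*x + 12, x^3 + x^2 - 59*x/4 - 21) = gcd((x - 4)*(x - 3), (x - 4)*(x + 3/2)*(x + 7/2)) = x - 4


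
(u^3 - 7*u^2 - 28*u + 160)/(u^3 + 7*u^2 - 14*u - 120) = (u - 8)/(u + 6)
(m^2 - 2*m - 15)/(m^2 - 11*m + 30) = (m + 3)/(m - 6)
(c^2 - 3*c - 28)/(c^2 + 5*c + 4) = (c - 7)/(c + 1)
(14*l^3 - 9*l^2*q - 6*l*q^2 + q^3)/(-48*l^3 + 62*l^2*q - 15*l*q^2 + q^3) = (-14*l^2 - 5*l*q + q^2)/(48*l^2 - 14*l*q + q^2)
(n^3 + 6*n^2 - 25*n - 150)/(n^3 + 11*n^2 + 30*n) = (n - 5)/n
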